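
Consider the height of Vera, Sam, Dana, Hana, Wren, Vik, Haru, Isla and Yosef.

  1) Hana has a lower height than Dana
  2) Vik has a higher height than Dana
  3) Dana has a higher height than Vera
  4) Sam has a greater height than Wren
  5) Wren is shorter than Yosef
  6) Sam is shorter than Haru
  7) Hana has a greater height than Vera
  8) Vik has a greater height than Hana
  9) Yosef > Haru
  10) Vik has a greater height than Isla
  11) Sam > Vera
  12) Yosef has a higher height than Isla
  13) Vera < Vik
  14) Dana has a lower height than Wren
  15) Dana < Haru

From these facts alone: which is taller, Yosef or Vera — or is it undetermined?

Vera < Hana and Hana < Dana give Vera < Dana.
Then Dana < Wren extends the chain to Wren.
Then Wren < Sam extends the chain to Sam.
Then Sam < Haru extends the chain to Haru.
With Haru < Yosef: Vera < Hana < Dana < Wren < Sam < Haru < Yosef.
So Yosef is taller.

Yosef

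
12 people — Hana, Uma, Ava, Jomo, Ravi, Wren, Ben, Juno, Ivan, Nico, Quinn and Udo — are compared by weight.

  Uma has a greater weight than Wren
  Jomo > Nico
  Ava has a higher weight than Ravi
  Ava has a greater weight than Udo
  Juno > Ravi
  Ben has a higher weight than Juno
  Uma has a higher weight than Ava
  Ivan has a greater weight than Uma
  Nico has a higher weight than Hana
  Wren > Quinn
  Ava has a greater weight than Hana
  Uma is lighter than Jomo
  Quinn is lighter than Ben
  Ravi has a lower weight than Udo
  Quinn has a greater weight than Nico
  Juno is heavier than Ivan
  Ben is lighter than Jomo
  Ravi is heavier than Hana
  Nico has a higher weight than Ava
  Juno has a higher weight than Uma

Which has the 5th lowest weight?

Nico

The consecutive relations fix a unique order: Hana < Ravi < Udo < Ava < Nico < Quinn < Wren < Uma < Ivan < Juno < Ben < Jomo.
Counting 5 from the smallest end gives Nico.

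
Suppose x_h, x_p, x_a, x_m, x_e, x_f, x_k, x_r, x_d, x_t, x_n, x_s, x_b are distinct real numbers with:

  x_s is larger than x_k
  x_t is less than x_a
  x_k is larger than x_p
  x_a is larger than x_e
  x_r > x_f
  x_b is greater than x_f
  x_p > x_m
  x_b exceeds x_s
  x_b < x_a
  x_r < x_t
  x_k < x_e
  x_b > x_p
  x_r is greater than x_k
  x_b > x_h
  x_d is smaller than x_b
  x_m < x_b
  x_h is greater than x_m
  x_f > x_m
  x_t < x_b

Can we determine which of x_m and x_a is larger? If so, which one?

x_a

x_m < x_f and x_f < x_r give x_m < x_r.
Then x_r < x_t extends the chain to x_t.
Then x_t < x_b extends the chain to x_b.
With x_b < x_a: x_m < x_f < x_r < x_t < x_b < x_a.
So x_a is larger.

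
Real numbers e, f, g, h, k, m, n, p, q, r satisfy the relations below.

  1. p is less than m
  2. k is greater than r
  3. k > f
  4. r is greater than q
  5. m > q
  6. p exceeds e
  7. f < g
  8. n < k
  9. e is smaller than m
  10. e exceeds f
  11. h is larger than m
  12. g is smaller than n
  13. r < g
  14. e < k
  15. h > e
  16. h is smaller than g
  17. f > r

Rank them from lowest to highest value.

q < r < f < e < p < m < h < g < n < k

Nothing is placed below q, so it is least; from there q < r; r < f; f < e; e < p; p < m; m < h; h < g; g < n; n < k, each given directly.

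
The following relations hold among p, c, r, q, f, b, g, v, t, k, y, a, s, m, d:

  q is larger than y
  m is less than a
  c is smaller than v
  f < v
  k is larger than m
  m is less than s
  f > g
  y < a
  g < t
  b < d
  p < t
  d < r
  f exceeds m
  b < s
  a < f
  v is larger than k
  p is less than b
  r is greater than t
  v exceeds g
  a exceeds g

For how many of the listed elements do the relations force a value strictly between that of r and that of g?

1

Chaining upward from g reaches: a, f, t, v.
Chaining downward from r reaches: p, t, b, d.
Strictly between g and r are those in both lists: t — 1 element.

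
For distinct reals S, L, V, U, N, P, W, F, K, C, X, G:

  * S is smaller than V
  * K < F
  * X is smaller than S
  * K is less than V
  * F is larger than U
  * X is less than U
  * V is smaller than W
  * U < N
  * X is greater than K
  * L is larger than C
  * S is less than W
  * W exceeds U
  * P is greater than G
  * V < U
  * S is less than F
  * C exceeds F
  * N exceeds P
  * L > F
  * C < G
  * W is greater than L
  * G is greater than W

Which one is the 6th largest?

C

Chaining the given pairs: K < X < S < V < U < F < C < L < W < G < P < N.
Counting 6 from the largest end gives C.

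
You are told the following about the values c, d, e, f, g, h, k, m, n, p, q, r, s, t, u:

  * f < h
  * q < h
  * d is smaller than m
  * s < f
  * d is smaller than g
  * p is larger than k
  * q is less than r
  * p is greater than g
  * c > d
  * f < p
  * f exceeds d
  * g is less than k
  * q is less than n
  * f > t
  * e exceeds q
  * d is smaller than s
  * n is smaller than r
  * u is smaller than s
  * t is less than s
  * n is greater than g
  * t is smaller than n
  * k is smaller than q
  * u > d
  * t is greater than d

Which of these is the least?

d

Chaining upward from d: directly above it, u, t, s, g, f, c, m; then k, h, p, n; then q, r; then e.
That covers every other element, and nothing is given below d, so d is the least.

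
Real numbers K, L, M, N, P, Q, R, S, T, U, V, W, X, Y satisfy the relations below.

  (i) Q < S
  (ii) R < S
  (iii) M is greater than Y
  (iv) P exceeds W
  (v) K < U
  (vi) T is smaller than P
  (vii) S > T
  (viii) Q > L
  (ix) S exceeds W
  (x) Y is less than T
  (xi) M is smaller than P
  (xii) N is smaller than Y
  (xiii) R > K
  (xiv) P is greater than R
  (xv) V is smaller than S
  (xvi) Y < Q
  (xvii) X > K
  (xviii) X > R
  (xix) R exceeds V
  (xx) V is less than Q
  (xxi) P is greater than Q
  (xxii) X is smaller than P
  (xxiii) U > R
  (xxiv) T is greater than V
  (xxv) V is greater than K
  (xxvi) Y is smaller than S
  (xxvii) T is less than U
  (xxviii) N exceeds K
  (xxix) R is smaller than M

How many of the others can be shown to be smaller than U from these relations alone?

6

The elements the relations force below U are K, N, V, Y, R, T — no chain reaches any other.
That is 6.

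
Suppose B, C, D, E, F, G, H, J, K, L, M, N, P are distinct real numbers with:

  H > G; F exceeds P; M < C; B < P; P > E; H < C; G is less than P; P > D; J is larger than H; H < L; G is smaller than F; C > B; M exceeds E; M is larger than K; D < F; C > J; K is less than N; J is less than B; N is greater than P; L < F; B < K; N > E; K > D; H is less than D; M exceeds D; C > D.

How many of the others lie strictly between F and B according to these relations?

Chaining upward from B reaches: K, P, M, N, C.
Chaining downward from F reaches: E, G, H, L, J, D, P.
Strictly between B and F are those in both lists: P — 1 element.

1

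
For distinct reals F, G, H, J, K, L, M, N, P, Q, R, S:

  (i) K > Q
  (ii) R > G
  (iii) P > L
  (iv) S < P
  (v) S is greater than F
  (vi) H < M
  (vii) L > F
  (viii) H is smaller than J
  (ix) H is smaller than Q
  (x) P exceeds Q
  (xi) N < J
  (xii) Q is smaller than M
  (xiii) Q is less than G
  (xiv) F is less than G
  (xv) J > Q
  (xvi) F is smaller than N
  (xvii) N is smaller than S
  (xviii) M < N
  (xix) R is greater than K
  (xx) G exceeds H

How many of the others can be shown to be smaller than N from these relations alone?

Directly below N: F, M.
One step further: H, Q (4 so far).
No other element is forced below N by the given relations, so the count is 4.

4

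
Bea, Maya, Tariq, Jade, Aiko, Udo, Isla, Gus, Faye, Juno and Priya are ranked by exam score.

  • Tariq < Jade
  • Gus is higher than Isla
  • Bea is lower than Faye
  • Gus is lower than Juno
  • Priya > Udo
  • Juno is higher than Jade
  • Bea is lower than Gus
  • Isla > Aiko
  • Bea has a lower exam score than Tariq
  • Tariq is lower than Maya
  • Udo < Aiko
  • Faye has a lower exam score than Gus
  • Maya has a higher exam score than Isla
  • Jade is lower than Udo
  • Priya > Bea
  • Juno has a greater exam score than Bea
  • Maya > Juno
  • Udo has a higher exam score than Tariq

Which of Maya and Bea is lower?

The relevant relations are Bea < Tariq; Tariq < Jade; Jade < Udo; Udo < Aiko; Aiko < Isla; Isla < Gus; Gus < Juno; Juno < Maya.
Together: Bea < Tariq < Jade < Udo < Aiko < Isla < Gus < Juno < Maya.
So Bea < Maya; Bea is the lower of the two.

Bea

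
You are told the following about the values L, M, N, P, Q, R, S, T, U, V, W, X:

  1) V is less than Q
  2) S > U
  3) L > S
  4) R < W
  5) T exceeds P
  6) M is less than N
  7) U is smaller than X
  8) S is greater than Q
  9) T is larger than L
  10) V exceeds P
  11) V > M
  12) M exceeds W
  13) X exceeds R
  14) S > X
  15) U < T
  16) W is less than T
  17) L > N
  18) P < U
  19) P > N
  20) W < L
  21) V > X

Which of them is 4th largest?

Chaining the given pairs: R < W < M < N < P < U < X < V < Q < S < L < T.
Counting 4 from the largest end gives Q.

Q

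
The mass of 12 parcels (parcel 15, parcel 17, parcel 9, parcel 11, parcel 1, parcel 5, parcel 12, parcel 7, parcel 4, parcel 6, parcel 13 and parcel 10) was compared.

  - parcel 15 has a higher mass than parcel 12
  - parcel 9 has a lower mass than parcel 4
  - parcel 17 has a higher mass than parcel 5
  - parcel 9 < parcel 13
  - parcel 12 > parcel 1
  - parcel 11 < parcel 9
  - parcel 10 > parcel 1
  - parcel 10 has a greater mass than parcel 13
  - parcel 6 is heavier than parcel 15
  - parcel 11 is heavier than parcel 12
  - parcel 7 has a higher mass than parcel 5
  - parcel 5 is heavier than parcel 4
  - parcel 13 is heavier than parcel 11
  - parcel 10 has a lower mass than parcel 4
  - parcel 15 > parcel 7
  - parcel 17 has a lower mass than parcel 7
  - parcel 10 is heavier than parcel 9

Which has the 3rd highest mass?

Chaining the given pairs: parcel 1 < parcel 12 < parcel 11 < parcel 9 < parcel 13 < parcel 10 < parcel 4 < parcel 5 < parcel 17 < parcel 7 < parcel 15 < parcel 6.
Counting 3 from the largest end gives parcel 7.

parcel 7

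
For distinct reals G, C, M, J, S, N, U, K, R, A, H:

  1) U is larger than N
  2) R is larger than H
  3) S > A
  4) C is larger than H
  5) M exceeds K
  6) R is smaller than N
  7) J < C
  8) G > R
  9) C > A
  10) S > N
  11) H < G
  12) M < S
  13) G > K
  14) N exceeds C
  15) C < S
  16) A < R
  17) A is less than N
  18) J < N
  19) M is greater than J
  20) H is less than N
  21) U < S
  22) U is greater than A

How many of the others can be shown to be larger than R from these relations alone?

4

From R the given relations immediately reach N, G.
From those, U, S — 4 in total.
Nothing else is reachable above R; 4 in all.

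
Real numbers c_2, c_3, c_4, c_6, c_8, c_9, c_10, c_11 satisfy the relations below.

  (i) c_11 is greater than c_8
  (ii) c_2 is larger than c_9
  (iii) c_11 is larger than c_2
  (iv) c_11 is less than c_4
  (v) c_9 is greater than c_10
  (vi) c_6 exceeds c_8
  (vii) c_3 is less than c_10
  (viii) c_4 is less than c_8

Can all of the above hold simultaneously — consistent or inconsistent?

inconsistent

We have c_8 < c_11 stated directly, yet also c_11 < c_4 < c_8 by chaining the others — so c_11 < c_8. Contradiction.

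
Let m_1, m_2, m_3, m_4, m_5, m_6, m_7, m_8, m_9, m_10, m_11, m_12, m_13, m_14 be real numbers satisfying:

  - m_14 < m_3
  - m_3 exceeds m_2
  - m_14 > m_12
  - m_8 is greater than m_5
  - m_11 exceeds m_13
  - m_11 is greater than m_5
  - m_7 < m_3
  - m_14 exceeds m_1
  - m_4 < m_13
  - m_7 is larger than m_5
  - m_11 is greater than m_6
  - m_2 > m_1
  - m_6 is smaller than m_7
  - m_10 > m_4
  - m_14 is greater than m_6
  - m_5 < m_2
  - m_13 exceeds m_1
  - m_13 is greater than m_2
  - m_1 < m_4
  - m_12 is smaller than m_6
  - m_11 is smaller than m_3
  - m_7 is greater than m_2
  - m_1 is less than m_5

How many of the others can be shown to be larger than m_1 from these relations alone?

10

Directly above m_1: m_4, m_5, m_2, m_13, m_14.
One step further: m_10, m_8, m_7, m_11, m_3 (10 so far).
No other element is forced above m_1 by the given relations, so the count is 10.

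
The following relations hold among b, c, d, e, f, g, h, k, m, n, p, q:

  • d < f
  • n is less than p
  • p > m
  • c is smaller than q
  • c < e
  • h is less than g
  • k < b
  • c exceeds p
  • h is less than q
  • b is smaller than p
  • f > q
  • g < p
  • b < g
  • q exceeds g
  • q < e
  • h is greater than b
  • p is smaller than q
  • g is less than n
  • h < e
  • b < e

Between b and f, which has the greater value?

f

b < h and h < g give b < g.
With g < n: b < h < g < n.
Then n < p extends the chain to p.
With p < c: b < h < g < n < p < c.
With c < q: b < h < g < n < p < c < q.
With q < f: b < h < g < n < p < c < q < f.
So b < f; f is the larger of the two.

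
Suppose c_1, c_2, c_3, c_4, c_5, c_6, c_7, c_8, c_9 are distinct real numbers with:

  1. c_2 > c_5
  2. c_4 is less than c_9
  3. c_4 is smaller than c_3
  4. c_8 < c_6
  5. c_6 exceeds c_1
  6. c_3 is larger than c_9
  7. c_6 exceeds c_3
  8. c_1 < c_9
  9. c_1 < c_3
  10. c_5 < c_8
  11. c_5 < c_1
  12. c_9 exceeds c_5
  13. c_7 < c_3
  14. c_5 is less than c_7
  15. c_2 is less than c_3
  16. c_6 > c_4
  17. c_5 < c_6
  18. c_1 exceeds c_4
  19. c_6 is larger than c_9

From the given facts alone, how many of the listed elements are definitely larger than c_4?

4

From c_4 the given relations immediately reach c_1, c_9, c_3, c_6.
Nothing else is reachable above c_4; 4 in all.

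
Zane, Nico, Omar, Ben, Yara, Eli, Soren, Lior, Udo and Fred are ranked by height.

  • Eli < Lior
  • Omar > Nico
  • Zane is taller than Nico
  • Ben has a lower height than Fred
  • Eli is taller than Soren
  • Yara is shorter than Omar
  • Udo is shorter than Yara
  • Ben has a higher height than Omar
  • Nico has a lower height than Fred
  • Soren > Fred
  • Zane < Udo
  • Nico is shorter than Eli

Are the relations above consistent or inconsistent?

consistent

Every relation is compatible with Nico < Zane < Udo < Yara < Omar < Ben < Fred < Soren < Eli < Lior; the set is consistent.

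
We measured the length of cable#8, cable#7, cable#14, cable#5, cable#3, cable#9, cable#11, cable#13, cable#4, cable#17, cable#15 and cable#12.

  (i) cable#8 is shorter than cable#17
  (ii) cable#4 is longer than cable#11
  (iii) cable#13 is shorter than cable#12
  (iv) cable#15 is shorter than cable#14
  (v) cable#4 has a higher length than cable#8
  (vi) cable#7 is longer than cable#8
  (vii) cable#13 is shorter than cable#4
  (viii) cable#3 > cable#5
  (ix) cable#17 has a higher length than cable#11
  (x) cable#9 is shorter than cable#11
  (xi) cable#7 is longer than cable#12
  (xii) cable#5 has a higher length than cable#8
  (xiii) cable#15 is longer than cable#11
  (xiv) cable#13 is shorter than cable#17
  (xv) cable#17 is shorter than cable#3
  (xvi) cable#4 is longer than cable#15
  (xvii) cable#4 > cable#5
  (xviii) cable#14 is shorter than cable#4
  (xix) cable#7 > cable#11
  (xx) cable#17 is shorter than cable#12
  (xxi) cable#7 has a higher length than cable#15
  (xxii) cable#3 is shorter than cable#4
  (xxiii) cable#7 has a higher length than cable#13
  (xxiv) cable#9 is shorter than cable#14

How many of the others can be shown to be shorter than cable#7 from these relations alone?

7

The elements the relations force below cable#7 are cable#9, cable#11, cable#15, cable#8, cable#13, cable#17, cable#12 — no chain reaches any other.
That is 7.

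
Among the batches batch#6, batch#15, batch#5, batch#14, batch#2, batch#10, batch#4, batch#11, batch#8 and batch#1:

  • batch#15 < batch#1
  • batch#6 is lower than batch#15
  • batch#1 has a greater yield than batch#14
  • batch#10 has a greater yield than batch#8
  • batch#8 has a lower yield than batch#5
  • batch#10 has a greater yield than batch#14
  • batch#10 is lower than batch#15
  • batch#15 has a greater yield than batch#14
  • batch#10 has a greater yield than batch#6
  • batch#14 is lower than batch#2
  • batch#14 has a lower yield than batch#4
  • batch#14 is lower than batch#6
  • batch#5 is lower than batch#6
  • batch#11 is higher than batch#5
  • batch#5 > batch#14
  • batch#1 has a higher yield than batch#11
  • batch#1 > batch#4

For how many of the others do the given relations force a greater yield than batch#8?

6

Directly above batch#8: batch#5, batch#10.
One step further: batch#6, batch#15, batch#11 (5 so far).
One step further: batch#1 (6 so far).
No other element is forced above batch#8 by the given relations, so the count is 6.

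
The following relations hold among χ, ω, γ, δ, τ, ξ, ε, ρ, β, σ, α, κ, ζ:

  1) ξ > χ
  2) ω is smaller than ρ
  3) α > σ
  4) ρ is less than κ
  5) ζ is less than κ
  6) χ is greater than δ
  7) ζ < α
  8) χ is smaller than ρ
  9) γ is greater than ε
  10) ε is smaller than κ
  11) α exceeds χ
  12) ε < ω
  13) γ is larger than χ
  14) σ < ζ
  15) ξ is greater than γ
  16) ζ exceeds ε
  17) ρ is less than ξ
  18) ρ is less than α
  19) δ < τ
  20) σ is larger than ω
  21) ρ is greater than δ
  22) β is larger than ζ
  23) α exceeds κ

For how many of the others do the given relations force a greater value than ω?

7

Directly above ω: σ, ρ.
One step further: ζ, κ, α, ξ (6 so far).
One step further: β (7 so far).
Nothing else is reachable above ω; 7 in all.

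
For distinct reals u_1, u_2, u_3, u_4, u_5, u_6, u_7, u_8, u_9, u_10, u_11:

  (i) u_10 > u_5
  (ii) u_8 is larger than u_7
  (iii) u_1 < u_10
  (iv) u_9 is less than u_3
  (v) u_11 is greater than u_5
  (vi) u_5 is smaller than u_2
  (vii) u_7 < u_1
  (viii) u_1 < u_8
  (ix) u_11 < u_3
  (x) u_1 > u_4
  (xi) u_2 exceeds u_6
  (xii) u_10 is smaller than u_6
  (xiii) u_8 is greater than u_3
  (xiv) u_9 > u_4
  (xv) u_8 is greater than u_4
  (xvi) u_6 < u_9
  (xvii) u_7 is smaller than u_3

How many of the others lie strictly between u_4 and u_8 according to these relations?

Chaining upward from u_4 reaches: u_1, u_10, u_6, u_9, u_2, u_3.
Chaining downward from u_8 reaches: u_5, u_7, u_11, u_1, u_10, u_6, u_9, u_3.
Strictly between u_4 and u_8 are those in both lists: u_1, u_10, u_6, u_9, u_3 — 5 elements.

5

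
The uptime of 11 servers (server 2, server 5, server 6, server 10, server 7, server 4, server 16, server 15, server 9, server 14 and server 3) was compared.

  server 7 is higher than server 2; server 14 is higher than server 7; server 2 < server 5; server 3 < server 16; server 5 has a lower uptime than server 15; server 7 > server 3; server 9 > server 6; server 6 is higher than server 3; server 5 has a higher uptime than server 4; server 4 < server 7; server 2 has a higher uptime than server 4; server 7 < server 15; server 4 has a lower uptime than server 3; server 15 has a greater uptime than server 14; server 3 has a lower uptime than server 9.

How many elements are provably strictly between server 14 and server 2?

Chaining upward from server 2 reaches: server 5, server 7, server 15.
Chaining downward from server 14 reaches: server 4, server 3, server 7.
Strictly between server 2 and server 14 are those in both lists: server 7 — 1 element.

1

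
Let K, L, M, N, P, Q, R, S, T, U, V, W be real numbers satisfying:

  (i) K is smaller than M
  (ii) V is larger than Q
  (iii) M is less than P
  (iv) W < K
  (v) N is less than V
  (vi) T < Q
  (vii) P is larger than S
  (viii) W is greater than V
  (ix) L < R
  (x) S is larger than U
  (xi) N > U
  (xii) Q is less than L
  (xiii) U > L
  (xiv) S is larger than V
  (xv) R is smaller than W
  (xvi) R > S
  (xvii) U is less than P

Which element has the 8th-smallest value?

R

Piecing the relations together gives one ordering: T < Q < L < U < N < V < S < R < W < K < M < P.
The 8th smallest is R.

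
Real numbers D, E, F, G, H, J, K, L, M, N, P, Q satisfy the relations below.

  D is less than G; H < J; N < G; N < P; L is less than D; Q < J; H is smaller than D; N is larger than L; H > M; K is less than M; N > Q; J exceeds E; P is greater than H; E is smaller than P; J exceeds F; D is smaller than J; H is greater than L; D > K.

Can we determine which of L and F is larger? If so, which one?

Following every chain through L: above L we get H, N, D, P, G, J.
F is not reached, and no chain runs the other way from F to L.
So the given relations leave the order of L and F undetermined.

undetermined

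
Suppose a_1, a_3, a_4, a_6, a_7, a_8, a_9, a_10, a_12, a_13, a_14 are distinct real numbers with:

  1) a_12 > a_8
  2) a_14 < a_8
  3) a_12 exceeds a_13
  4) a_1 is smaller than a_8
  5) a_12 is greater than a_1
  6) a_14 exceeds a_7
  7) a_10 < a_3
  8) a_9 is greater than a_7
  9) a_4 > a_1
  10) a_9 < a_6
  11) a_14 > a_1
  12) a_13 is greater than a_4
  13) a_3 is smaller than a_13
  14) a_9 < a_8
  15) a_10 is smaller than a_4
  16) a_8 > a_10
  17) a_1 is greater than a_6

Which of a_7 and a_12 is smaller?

Link the given pairs in sequence: a_7 < a_9; a_9 < a_6; a_6 < a_1; a_1 < a_14; a_14 < a_8; a_8 < a_12.
Together: a_7 < a_9 < a_6 < a_1 < a_14 < a_8 < a_12.
So a_7 < a_12; a_7 is the smaller of the two.

a_7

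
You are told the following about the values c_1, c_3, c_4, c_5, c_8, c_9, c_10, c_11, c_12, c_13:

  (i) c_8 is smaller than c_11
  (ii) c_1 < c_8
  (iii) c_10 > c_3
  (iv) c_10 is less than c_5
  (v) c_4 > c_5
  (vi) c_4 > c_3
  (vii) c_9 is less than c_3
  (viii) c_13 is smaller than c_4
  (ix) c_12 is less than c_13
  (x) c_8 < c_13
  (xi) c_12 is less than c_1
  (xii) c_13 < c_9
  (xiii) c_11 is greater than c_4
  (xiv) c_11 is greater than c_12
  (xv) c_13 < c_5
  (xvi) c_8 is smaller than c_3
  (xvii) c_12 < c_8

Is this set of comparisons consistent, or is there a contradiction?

consistent

Every relation is compatible with c_12 < c_1 < c_8 < c_13 < c_9 < c_3 < c_10 < c_5 < c_4 < c_11; the set is consistent.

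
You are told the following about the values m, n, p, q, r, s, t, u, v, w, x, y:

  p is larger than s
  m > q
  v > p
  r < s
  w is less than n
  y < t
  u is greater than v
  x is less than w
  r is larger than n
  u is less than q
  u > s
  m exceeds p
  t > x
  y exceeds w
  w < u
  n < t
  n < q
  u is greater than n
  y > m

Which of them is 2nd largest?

y

Piecing the relations together gives one ordering: x < w < n < r < s < p < v < u < q < m < y < t.
Counting 2 from the largest end gives y.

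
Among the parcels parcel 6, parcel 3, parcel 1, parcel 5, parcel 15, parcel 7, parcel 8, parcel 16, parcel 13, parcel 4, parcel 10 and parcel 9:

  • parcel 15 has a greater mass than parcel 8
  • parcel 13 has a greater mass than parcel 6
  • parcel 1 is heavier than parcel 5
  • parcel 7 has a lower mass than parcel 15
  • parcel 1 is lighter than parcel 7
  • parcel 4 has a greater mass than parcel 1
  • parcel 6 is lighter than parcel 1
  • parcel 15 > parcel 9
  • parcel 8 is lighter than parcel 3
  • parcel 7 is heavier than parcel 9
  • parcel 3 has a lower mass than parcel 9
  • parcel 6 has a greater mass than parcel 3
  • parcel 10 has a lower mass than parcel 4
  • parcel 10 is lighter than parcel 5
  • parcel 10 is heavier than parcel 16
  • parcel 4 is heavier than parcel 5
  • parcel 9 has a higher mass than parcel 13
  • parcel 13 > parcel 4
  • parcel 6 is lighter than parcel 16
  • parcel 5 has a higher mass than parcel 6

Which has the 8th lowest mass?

Piecing the relations together gives one ordering: parcel 8 < parcel 3 < parcel 6 < parcel 16 < parcel 10 < parcel 5 < parcel 1 < parcel 4 < parcel 13 < parcel 9 < parcel 7 < parcel 15.
Counting 8 from the smallest end gives parcel 4.

parcel 4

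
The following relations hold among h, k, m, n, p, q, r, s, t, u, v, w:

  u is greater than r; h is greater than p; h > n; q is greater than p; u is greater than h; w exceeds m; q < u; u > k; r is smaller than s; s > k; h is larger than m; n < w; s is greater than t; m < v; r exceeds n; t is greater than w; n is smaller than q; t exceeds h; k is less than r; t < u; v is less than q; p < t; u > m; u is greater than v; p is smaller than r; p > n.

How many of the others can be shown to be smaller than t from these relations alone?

Directly below t: p, h, w.
One step further: n, m (5 so far).
Nothing else is reachable below t; 5 in all.

5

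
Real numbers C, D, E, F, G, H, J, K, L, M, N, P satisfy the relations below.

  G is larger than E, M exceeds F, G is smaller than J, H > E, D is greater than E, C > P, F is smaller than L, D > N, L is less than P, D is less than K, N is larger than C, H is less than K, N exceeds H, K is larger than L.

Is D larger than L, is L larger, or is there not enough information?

L < P and P < C give L < C.
Then C < N extends the chain to N.
With N < D: L < P < C < N < D.
So D is larger.

D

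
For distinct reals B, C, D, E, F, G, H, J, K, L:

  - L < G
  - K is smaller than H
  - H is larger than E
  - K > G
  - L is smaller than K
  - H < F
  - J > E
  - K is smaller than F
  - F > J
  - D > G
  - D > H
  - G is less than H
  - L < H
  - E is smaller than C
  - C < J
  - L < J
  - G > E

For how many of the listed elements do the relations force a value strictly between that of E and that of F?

5

Chaining upward from E reaches: C, J, G, K, H, D.
Chaining downward from F reaches: L, C, J, G, K, H.
Strictly between E and F are those in both lists: C, J, G, K, H — 5 elements.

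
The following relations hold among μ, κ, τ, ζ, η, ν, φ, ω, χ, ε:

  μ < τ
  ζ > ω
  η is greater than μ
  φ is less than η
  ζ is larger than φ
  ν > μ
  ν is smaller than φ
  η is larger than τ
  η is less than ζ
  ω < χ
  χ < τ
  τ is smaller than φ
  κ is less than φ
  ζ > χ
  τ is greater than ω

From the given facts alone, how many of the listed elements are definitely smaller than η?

7

The elements the relations force below η are μ, ω, χ, κ, τ, ν, φ — no chain reaches any other.
That is 7.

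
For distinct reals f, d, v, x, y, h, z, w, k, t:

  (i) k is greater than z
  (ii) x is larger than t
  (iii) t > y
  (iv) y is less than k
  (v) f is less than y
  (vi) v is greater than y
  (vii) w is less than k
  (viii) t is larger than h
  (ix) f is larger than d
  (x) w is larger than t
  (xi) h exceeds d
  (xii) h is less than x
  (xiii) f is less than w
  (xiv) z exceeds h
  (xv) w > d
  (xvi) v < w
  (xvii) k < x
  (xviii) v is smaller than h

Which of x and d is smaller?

d

d < f and f < y give d < y.
With y < v: d < f < y < v.
With v < h: d < f < y < v < h.
Then h < t extends the chain to t.
With t < w: d < f < y < v < h < t < w.
With w < k: d < f < y < v < h < t < w < k.
Then k < x extends the chain to x.
So d < x; d is the smaller of the two.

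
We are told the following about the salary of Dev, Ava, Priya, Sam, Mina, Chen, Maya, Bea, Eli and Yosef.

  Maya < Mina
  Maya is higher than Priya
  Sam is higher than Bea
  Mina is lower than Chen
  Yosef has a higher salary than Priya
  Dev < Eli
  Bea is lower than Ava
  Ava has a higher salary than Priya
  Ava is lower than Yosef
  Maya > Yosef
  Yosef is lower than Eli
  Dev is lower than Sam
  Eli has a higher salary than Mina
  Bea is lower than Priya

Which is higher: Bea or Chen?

Chen

The relevant relations are Bea < Priya; Priya < Ava; Ava < Yosef; Yosef < Maya; Maya < Mina; Mina < Chen.
Chaining these gives Bea < Priya < Ava < Yosef < Maya < Mina < Chen.
So Bea < Chen; Chen is the higher of the two.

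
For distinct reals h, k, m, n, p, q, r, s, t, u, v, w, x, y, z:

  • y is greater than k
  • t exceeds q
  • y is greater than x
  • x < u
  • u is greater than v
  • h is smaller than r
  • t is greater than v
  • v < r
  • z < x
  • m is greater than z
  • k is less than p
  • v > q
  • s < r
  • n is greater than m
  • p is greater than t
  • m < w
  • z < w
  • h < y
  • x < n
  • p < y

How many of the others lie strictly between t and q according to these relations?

Chaining upward from q reaches: v, p, u, r, y.
Chaining downward from t reaches: v.
Strictly between q and t are those in both lists: v — 1 element.

1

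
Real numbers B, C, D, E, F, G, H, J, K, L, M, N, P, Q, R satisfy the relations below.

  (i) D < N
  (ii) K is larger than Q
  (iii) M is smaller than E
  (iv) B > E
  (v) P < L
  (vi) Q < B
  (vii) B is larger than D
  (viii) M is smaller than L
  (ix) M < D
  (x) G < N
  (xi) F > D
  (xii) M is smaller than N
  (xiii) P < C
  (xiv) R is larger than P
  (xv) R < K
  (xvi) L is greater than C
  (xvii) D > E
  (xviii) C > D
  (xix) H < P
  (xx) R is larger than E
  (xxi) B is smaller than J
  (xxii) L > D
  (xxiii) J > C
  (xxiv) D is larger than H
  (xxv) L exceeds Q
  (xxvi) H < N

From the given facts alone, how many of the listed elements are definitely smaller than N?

5

Directly below N: M, H, D, G.
One step further: E (5 so far).
No other element is forced below N by the given relations, so the count is 5.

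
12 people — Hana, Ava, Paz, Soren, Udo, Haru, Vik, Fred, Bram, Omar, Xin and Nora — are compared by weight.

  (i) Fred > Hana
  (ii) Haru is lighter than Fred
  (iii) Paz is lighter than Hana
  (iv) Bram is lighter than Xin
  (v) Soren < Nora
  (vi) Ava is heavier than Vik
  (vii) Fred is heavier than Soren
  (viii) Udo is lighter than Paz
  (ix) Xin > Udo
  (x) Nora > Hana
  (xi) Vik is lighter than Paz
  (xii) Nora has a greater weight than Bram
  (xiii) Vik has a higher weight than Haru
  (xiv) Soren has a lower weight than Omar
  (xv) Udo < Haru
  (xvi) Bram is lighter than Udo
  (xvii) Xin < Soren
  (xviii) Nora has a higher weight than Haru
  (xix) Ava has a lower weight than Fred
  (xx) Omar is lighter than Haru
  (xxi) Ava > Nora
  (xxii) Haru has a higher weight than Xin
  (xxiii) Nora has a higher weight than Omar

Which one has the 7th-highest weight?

Piecing the relations together gives one ordering: Bram < Udo < Xin < Soren < Omar < Haru < Vik < Paz < Hana < Nora < Ava < Fred.
Counting 7 from the largest end gives Haru.

Haru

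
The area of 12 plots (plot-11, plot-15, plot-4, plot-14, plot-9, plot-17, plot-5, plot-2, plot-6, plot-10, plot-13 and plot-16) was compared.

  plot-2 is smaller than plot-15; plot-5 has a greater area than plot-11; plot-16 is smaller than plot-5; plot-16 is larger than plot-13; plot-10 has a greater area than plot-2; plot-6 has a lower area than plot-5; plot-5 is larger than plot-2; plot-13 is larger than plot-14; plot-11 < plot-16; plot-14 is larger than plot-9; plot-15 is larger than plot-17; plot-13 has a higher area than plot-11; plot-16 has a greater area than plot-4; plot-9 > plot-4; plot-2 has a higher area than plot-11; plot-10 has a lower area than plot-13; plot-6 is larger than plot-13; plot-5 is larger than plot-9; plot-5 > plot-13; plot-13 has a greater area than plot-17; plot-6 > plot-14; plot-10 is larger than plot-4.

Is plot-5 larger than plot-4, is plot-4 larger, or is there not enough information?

plot-5

Link the given pairs in sequence: plot-4 < plot-10; plot-10 < plot-13; plot-13 < plot-16; plot-16 < plot-5.
Chaining these gives plot-4 < plot-10 < plot-13 < plot-16 < plot-5.
So plot-5 is larger.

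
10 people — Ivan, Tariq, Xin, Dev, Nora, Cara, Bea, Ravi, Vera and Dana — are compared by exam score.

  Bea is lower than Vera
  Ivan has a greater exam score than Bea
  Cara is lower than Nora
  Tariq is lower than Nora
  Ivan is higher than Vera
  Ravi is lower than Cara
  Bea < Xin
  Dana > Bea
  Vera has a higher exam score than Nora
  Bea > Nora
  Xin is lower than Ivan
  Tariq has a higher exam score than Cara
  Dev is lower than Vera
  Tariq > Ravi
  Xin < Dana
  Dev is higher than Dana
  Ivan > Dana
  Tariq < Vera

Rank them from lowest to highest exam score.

Ravi < Cara < Tariq < Nora < Bea < Xin < Dana < Dev < Vera < Ivan

The consecutive links are each given: Ravi < Cara; Cara < Tariq; Tariq < Nora; Nora < Bea; Bea < Xin; Xin < Dana; Dana < Dev; Dev < Vera; Vera < Ivan.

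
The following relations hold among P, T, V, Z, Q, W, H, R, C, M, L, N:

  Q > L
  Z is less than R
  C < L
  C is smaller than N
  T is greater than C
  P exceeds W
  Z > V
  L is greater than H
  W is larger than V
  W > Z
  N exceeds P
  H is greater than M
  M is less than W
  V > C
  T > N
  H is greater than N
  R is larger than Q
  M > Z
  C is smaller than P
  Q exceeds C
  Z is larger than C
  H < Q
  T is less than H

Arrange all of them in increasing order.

Nothing is placed below C, so it is least; from there C < V; V < Z; Z < M; M < W; W < P; P < N; N < T; T < H; H < L; L < Q; Q < R, each given directly.

C < V < Z < M < W < P < N < T < H < L < Q < R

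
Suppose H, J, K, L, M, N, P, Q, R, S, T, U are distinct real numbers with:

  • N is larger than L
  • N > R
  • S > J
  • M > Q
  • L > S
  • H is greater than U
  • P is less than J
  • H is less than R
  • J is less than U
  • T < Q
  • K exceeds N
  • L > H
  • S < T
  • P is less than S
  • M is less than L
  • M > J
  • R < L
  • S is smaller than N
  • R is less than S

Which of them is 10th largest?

U

The consecutive relations fix a unique order: P < J < U < H < R < S < T < Q < M < L < N < K.
Counting 10 from the largest end gives U.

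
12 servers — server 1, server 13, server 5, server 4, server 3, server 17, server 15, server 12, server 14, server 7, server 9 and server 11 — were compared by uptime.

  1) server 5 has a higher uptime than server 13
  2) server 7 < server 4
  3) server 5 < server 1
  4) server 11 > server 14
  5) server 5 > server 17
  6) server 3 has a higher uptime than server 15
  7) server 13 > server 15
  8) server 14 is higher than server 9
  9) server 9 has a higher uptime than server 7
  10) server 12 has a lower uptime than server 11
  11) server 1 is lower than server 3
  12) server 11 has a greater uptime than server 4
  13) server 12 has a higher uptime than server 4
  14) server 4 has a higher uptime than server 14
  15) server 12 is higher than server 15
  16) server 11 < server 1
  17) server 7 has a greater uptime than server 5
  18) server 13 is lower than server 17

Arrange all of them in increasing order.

The consecutive links are each given: server 15 < server 13; server 13 < server 17; server 17 < server 5; server 5 < server 7; server 7 < server 9; server 9 < server 14; server 14 < server 4; server 4 < server 12; server 12 < server 11; server 11 < server 1; server 1 < server 3.

server 15 < server 13 < server 17 < server 5 < server 7 < server 9 < server 14 < server 4 < server 12 < server 11 < server 1 < server 3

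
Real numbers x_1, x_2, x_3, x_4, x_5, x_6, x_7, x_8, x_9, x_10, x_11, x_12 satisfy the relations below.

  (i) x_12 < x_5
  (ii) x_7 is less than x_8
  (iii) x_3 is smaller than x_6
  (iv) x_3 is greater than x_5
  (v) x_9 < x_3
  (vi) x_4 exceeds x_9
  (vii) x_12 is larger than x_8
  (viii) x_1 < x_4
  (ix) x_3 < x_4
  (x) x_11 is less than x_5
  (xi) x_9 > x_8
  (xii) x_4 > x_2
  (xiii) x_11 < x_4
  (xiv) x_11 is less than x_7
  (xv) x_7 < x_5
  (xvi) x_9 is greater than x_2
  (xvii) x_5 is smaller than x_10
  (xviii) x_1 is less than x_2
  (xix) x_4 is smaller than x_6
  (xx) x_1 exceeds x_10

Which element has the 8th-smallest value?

Chaining the given pairs: x_11 < x_7 < x_8 < x_12 < x_5 < x_10 < x_1 < x_2 < x_9 < x_3 < x_4 < x_6.
The 8th smallest is x_2.

x_2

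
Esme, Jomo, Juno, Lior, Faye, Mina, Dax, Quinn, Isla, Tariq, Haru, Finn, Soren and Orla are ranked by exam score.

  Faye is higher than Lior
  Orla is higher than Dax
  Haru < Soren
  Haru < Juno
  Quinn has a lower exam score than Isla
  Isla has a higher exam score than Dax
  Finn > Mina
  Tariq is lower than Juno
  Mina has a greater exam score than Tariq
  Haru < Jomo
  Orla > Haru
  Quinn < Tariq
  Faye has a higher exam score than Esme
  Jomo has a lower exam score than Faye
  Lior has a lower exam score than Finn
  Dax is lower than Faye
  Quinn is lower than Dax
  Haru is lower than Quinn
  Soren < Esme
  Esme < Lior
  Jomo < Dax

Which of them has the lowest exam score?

Haru

Jomo is not least since Haru < Jomo; Soren is not least since Haru < Soren; Quinn is not least since Haru < Quinn; Tariq is not least since Quinn < Tariq; Esme is not least since Soren < Esme; Lior is not least since Esme < Lior; Dax is not least since Quinn < Dax; Mina is not least since Tariq < Mina; Juno is not least since Tariq < Juno; Faye is not least since Esme < Faye; Isla is not least since Quinn < Isla; Orla is not least since Dax < Orla; Finn is not least since Lior < Finn.
Only Haru has nothing below it, so Haru is the lowest exam score.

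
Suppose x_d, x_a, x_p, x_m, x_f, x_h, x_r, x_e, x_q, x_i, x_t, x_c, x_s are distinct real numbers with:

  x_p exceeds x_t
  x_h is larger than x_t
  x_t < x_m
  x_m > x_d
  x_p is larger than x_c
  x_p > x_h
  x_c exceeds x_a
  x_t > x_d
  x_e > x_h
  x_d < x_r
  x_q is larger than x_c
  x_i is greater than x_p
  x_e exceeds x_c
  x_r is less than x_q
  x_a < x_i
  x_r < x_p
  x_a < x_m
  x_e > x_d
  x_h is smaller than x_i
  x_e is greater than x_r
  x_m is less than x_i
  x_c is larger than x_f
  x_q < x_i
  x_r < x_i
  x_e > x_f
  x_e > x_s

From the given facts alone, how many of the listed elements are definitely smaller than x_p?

The elements the relations force below x_p are x_a, x_d, x_r, x_t, x_f, x_c, x_h — no chain reaches any other.
That is 7.

7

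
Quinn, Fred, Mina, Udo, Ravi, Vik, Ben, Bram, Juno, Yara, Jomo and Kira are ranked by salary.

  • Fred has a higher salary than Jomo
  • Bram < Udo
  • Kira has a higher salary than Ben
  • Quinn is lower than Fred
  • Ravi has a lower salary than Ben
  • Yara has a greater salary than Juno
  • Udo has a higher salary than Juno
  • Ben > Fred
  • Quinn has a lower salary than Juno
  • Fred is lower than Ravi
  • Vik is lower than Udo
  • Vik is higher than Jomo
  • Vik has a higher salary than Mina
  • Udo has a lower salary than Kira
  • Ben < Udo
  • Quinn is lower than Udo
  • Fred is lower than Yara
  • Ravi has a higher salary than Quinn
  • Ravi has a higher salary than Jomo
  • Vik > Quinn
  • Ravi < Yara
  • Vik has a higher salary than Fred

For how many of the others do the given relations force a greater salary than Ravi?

4

From Ravi the given relations immediately reach Ben, Yara.
From those, Udo, Kira — 4 in total.
Nothing else is reachable above Ravi; 4 in all.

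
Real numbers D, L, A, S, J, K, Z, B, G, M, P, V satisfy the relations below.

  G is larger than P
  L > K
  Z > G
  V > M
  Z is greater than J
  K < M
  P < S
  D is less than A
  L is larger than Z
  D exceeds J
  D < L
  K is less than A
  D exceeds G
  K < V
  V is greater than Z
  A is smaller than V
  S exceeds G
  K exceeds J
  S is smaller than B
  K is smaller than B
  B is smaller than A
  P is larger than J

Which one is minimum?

K is not least since J < K; P is not least since J < P; G is not least since P < G; D is not least since G < D; M is not least since K < M; S is not least since G < S; B is not least since S < B; Z is not least since J < Z; L is not least since D < L; A is not least since B < A; V is not least since Z < V.
Only J has nothing below it, so J is the minimum.

J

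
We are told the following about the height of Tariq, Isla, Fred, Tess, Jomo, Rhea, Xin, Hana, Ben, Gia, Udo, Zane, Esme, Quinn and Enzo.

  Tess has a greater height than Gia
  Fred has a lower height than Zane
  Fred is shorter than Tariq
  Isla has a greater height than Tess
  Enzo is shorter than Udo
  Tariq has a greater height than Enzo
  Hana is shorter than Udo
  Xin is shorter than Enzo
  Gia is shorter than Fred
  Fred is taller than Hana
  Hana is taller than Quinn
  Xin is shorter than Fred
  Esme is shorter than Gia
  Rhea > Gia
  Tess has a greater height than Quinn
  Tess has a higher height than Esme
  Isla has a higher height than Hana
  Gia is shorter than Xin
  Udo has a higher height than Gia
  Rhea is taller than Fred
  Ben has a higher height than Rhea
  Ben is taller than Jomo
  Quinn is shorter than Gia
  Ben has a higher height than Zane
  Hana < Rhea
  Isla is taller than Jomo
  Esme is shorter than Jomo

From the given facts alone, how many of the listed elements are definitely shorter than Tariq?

The elements the relations force below Tariq are Quinn, Hana, Esme, Gia, Xin, Fred, Enzo — no chain reaches any other.
That is 7.

7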